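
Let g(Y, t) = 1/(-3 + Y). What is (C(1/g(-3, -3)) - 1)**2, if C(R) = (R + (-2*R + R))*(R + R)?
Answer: 1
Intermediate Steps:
C(R) = 0 (C(R) = (R - R)*(2*R) = 0*(2*R) = 0)
(C(1/g(-3, -3)) - 1)**2 = (0 - 1)**2 = (-1)**2 = 1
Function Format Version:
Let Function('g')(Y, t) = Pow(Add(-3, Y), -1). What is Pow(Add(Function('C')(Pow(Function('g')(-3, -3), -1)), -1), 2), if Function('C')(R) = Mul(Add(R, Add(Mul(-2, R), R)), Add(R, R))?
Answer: 1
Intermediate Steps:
Function('C')(R) = 0 (Function('C')(R) = Mul(Add(R, Mul(-1, R)), Mul(2, R)) = Mul(0, Mul(2, R)) = 0)
Pow(Add(Function('C')(Pow(Function('g')(-3, -3), -1)), -1), 2) = Pow(Add(0, -1), 2) = Pow(-1, 2) = 1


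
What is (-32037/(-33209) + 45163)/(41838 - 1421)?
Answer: 1499850104/1342208153 ≈ 1.1174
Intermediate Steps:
(-32037/(-33209) + 45163)/(41838 - 1421) = (-32037*(-1/33209) + 45163)/40417 = (32037/33209 + 45163)*(1/40417) = (1499850104/33209)*(1/40417) = 1499850104/1342208153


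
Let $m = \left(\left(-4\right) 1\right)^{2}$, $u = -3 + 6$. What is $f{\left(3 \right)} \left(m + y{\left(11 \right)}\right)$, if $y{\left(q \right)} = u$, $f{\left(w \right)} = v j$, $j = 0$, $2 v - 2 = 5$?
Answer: $0$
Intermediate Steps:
$v = \frac{7}{2}$ ($v = 1 + \frac{1}{2} \cdot 5 = 1 + \frac{5}{2} = \frac{7}{2} \approx 3.5$)
$f{\left(w \right)} = 0$ ($f{\left(w \right)} = \frac{7}{2} \cdot 0 = 0$)
$u = 3$
$y{\left(q \right)} = 3$
$m = 16$ ($m = \left(-4\right)^{2} = 16$)
$f{\left(3 \right)} \left(m + y{\left(11 \right)}\right) = 0 \left(16 + 3\right) = 0 \cdot 19 = 0$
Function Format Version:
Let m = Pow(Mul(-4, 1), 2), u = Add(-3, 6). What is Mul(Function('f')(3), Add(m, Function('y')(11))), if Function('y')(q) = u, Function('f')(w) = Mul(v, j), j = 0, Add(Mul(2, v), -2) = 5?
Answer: 0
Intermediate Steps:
v = Rational(7, 2) (v = Add(1, Mul(Rational(1, 2), 5)) = Add(1, Rational(5, 2)) = Rational(7, 2) ≈ 3.5000)
Function('f')(w) = 0 (Function('f')(w) = Mul(Rational(7, 2), 0) = 0)
u = 3
Function('y')(q) = 3
m = 16 (m = Pow(-4, 2) = 16)
Mul(Function('f')(3), Add(m, Function('y')(11))) = Mul(0, Add(16, 3)) = Mul(0, 19) = 0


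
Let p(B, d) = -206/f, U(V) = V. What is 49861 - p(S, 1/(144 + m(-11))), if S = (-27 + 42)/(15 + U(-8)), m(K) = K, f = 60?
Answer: 1495933/30 ≈ 49864.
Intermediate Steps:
S = 15/7 (S = (-27 + 42)/(15 - 8) = 15/7 ≈ 2.1429)
p(B, d) = -103/30 (p(B, d) = -206/60 = -206*1/60 = -103/30)
49861 - p(S, 1/(144 + m(-11))) = 49861 - 1*(-103/30) = 49861 + 103/30 = 1495933/30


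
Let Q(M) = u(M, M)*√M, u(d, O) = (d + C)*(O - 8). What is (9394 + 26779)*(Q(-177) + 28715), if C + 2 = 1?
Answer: 1038707695 + 1191176890*I*√177 ≈ 1.0387e+9 + 1.5848e+10*I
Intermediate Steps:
C = -1 (C = -2 + 1 = -1)
u(d, O) = (-1 + d)*(-8 + O) (u(d, O) = (d - 1)*(O - 8) = (-1 + d)*(-8 + O))
Q(M) = √M*(8 + M² - 9*M) (Q(M) = (8 - M - 8*M + M*M)*√M = (8 - M - 8*M + M²)*√M = (8 + M² - 9*M)*√M = √M*(8 + M² - 9*M))
(9394 + 26779)*(Q(-177) + 28715) = (9394 + 26779)*(√(-177)*(8 + (-177)² - 9*(-177)) + 28715) = 36173*((I*√177)*(8 + 31329 + 1593) + 28715) = 36173*((I*√177)*32930 + 28715) = 36173*(32930*I*√177 + 28715) = 36173*(28715 + 32930*I*√177) = 1038707695 + 1191176890*I*√177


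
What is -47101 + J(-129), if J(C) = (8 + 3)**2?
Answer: -46980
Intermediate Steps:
J(C) = 121 (J(C) = 11**2 = 121)
-47101 + J(-129) = -47101 + 121 = -46980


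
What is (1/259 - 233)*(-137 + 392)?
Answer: -15388230/259 ≈ -59414.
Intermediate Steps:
(1/259 - 233)*(-137 + 392) = (1/259 - 233)*255 = -60346/259*255 = -15388230/259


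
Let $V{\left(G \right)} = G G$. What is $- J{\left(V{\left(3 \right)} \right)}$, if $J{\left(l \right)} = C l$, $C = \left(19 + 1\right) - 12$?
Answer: $-72$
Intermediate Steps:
$C = 8$ ($C = 20 - 12 = 8$)
$V{\left(G \right)} = G^{2}$
$J{\left(l \right)} = 8 l$
$- J{\left(V{\left(3 \right)} \right)} = - 8 \cdot 3^{2} = - 8 \cdot 9 = \left(-1\right) 72 = -72$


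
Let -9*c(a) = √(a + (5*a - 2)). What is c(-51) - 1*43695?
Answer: -43695 - 2*I*√77/9 ≈ -43695.0 - 1.95*I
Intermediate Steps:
c(a) = -√(-2 + 6*a)/9 (c(a) = -√(a + (5*a - 2))/9 = -√(a + (-2 + 5*a))/9 = -√(-2 + 6*a)/9)
c(-51) - 1*43695 = -√(-2 + 6*(-51))/9 - 1*43695 = -√(-2 - 306)/9 - 43695 = -2*I*√77/9 - 43695 = -43695 - 2*I*√77/9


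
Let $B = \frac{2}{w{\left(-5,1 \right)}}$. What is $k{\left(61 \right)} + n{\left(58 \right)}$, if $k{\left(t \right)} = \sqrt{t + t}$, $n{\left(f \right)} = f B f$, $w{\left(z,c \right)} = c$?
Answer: $6728 + \sqrt{122} \approx 6739.0$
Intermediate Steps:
$B = 2$ ($B = \frac{2}{1} = 2 \cdot 1 = 2$)
$n{\left(f \right)} = 2 f^{2}$ ($n{\left(f \right)} = f 2 f = 2 f f = 2 f^{2}$)
$k{\left(t \right)} = \sqrt{2} \sqrt{t}$ ($k{\left(t \right)} = \sqrt{2 t} = \sqrt{2} \sqrt{t}$)
$k{\left(61 \right)} + n{\left(58 \right)} = \sqrt{2} \sqrt{61} + 2 \cdot 58^{2} = \sqrt{122} + 2 \cdot 3364 = \sqrt{122} + 6728 = 6728 + \sqrt{122}$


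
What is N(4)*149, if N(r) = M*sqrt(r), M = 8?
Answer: 2384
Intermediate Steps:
N(r) = 8*sqrt(r)
N(4)*149 = (8*sqrt(4))*149 = (8*2)*149 = 16*149 = 2384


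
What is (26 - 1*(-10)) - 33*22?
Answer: -690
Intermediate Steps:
(26 - 1*(-10)) - 33*22 = (26 + 10) - 726 = 36 - 726 = -690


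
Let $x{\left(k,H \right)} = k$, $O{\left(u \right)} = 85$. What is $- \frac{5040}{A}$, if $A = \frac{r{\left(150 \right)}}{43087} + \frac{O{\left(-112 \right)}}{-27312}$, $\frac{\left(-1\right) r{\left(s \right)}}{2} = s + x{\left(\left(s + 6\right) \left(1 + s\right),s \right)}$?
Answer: $\frac{847290343680}{185511277} \approx 4567.3$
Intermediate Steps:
$r{\left(s \right)} = - 2 s - 2 \left(1 + s\right) \left(6 + s\right)$ ($r{\left(s \right)} = - 2 \left(s + \left(s + 6\right) \left(1 + s\right)\right) = - 2 \left(s + \left(6 + s\right) \left(1 + s\right)\right) = - 2 \left(s + \left(1 + s\right) \left(6 + s\right)\right) = - 2 s - 2 \left(1 + s\right) \left(6 + s\right)$)
$A = - \frac{1298578939}{1176792144}$ ($A = \frac{-12 - 2400 - 2 \cdot 150^{2}}{43087} + \frac{85}{-27312} = \left(-12 - 2400 - 45000\right) \frac{1}{43087} + 85 \left(- \frac{1}{27312}\right) = \left(-12 - 2400 - 45000\right) \frac{1}{43087} - \frac{85}{27312} = \left(-47412\right) \frac{1}{43087} - \frac{85}{27312} = - \frac{47412}{43087} - \frac{85}{27312} = - \frac{1298578939}{1176792144} \approx -1.1035$)
$- \frac{5040}{A} = - \frac{5040}{- \frac{1298578939}{1176792144}} = \left(-5040\right) \left(- \frac{1176792144}{1298578939}\right) = \frac{847290343680}{185511277}$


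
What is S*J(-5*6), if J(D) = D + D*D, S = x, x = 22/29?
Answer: 660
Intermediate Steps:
x = 22/29 (x = 22*(1/29) = 22/29 ≈ 0.75862)
S = 22/29 ≈ 0.75862
J(D) = D + D²
S*J(-5*6) = 22*((-5*6)*(1 - 5*6))/29 = 22*(-30*(1 - 30))/29 = 22*(-30*(-29))/29 = (22/29)*870 = 660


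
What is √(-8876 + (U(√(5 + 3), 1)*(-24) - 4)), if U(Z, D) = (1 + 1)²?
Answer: 4*I*√561 ≈ 94.742*I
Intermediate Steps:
U(Z, D) = 4 (U(Z, D) = 2² = 4)
√(-8876 + (U(√(5 + 3), 1)*(-24) - 4)) = √(-8876 + (4*(-24) - 4)) = √(-8876 + (-96 - 4)) = √(-8876 - 100) = √(-8976) = 4*I*√561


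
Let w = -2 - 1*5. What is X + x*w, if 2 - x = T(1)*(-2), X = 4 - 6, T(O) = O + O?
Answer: -44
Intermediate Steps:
w = -7 (w = -2 - 5 = -7)
T(O) = 2*O
X = -2
x = 6 (x = 2 - 2*1*(-2) = 2 - 2*(-2) = 2 - 1*(-4) = 2 + 4 = 6)
X + x*w = -2 + 6*(-7) = -2 - 42 = -44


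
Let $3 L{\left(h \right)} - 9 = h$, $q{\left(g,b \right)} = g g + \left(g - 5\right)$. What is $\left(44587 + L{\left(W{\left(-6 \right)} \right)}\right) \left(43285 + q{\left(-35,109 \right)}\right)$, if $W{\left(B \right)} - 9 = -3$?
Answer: $1983006240$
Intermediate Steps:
$q{\left(g,b \right)} = -5 + g + g^{2}$ ($q{\left(g,b \right)} = g^{2} + \left(g - 5\right) = g^{2} + \left(-5 + g\right) = -5 + g + g^{2}$)
$W{\left(B \right)} = 6$ ($W{\left(B \right)} = 9 - 3 = 6$)
$L{\left(h \right)} = 3 + \frac{h}{3}$
$\left(44587 + L{\left(W{\left(-6 \right)} \right)}\right) \left(43285 + q{\left(-35,109 \right)}\right) = \left(44587 + \left(3 + \frac{1}{3} \cdot 6\right)\right) \left(43285 - \left(40 - 1225\right)\right) = \left(44587 + \left(3 + 2\right)\right) \left(43285 - -1185\right) = \left(44587 + 5\right) \left(43285 + 1185\right) = 44592 \cdot 44470 = 1983006240$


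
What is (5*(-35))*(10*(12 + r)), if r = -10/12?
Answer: -58625/3 ≈ -19542.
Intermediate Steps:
r = -⅚ (r = -10*1/12 = -⅚ ≈ -0.83333)
(5*(-35))*(10*(12 + r)) = (5*(-35))*(10*(12 - ⅚)) = -1750*67/6 = -175*335/3 = -58625/3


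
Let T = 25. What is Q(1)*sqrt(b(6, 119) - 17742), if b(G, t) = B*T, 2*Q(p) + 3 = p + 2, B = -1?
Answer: 0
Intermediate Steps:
Q(p) = -1/2 + p/2 (Q(p) = -3/2 + (p + 2)/2 = -3/2 + (2 + p)/2 = -3/2 + (1 + p/2) = -1/2 + p/2)
b(G, t) = -25 (b(G, t) = -1*25 = -25)
Q(1)*sqrt(b(6, 119) - 17742) = (-1/2 + (1/2)*1)*sqrt(-25 - 17742) = (-1/2 + 1/2)*sqrt(-17767) = 0*(I*sqrt(17767)) = 0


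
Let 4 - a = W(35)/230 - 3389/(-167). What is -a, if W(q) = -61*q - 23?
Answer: 132722/19205 ≈ 6.9108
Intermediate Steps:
W(q) = -23 - 61*q
a = -132722/19205 (a = 4 - ((-23 - 61*35)/230 - 3389/(-167)) = 4 - ((-23 - 2135)*(1/230) - 3389*(-1/167)) = 4 - (-2158*1/230 + 3389/167) = 4 - (-1079/115 + 3389/167) = 4 - 1*209542/19205 = 4 - 209542/19205 = -132722/19205 ≈ -6.9108)
-a = -1*(-132722/19205) = 132722/19205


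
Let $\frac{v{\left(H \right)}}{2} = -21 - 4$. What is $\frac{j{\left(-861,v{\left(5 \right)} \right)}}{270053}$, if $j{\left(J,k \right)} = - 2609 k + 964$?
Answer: $\frac{131414}{270053} \approx 0.48662$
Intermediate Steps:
$v{\left(H \right)} = -50$ ($v{\left(H \right)} = 2 \left(-21 - 4\right) = 2 \left(-25\right) = -50$)
$j{\left(J,k \right)} = 964 - 2609 k$
$\frac{j{\left(-861,v{\left(5 \right)} \right)}}{270053} = \frac{964 - -130450}{270053} = \left(964 + 130450\right) \frac{1}{270053} = 131414 \cdot \frac{1}{270053} = \frac{131414}{270053}$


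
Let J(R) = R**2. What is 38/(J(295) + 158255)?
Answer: 19/122640 ≈ 0.00015493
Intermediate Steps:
38/(J(295) + 158255) = 38/(295**2 + 158255) = 38/(87025 + 158255) = 38/245280 = 38*(1/245280) = 19/122640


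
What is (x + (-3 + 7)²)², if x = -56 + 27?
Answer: 169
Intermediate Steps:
x = -29
(x + (-3 + 7)²)² = (-29 + (-3 + 7)²)² = (-29 + 4²)² = (-29 + 16)² = (-13)² = 169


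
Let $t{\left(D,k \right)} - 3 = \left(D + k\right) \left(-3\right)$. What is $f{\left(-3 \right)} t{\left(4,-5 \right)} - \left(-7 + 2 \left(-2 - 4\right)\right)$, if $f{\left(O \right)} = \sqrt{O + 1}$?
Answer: $19 + 6 i \sqrt{2} \approx 19.0 + 8.4853 i$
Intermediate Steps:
$t{\left(D,k \right)} = 3 - 3 D - 3 k$ ($t{\left(D,k \right)} = 3 + \left(D + k\right) \left(-3\right) = 3 - \left(3 D + 3 k\right) = 3 - 3 D - 3 k$)
$f{\left(O \right)} = \sqrt{1 + O}$
$f{\left(-3 \right)} t{\left(4,-5 \right)} - \left(-7 + 2 \left(-2 - 4\right)\right) = \sqrt{1 - 3} \left(3 - 12 - -15\right) - \left(-7 + 2 \left(-2 - 4\right)\right) = \sqrt{-2} \left(3 - 12 + 15\right) + \left(\left(-2\right) \left(-6\right) + 7\right) = i \sqrt{2} \cdot 6 + \left(12 + 7\right) = 6 i \sqrt{2} + 19 = 19 + 6 i \sqrt{2}$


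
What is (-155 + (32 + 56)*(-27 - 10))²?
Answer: 11634921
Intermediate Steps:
(-155 + (32 + 56)*(-27 - 10))² = (-155 + 88*(-37))² = (-155 - 3256)² = (-3411)² = 11634921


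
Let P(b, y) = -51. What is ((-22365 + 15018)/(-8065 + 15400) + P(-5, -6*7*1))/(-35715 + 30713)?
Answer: 63572/6114945 ≈ 0.010396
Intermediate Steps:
((-22365 + 15018)/(-8065 + 15400) + P(-5, -6*7*1))/(-35715 + 30713) = ((-22365 + 15018)/(-8065 + 15400) - 51)/(-35715 + 30713) = (-7347/7335 - 51)/(-5002) = (-7347*1/7335 - 51)*(-1/5002) = (-2449/2445 - 51)*(-1/5002) = -127144/2445*(-1/5002) = 63572/6114945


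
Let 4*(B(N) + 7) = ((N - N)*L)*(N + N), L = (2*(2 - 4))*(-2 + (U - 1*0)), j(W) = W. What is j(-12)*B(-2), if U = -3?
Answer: 84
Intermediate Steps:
L = 20 (L = (2*(2 - 4))*(-2 + (-3 - 1*0)) = (2*(-2))*(-2 + (-3 + 0)) = -4*(-2 - 3) = -4*(-5) = 20)
B(N) = -7 (B(N) = -7 + (((N - N)*20)*(N + N))/4 = -7 + ((0*20)*(2*N))/4 = -7 + (0*(2*N))/4 = -7 + (¼)*0 = -7 + 0 = -7)
j(-12)*B(-2) = -12*(-7) = 84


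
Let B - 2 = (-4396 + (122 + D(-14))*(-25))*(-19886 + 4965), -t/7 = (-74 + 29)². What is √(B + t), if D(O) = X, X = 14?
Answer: 3*√12923327 ≈ 10785.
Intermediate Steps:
D(O) = 14
t = -14175 (t = -7*(-74 + 29)² = -7*(-45)² = -7*2025 = -14175)
B = 116324118 (B = 2 + (-4396 + (122 + 14)*(-25))*(-19886 + 4965) = 2 + (-4396 + 136*(-25))*(-14921) = 2 + (-4396 - 3400)*(-14921) = 2 - 7796*(-14921) = 2 + 116324116 = 116324118)
√(B + t) = √(116324118 - 14175) = √116309943 = 3*√12923327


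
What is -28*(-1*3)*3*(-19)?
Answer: -4788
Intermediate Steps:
-28*(-1*3)*3*(-19) = -(-84)*3*(-19) = -28*(-9)*(-19) = 252*(-19) = -4788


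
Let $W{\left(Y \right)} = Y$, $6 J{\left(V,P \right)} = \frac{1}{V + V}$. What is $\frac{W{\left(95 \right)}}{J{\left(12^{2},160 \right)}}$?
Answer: $164160$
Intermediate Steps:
$J{\left(V,P \right)} = \frac{1}{12 V}$ ($J{\left(V,P \right)} = \frac{1}{6 \left(V + V\right)} = \frac{1}{6 \cdot 2 V} = \frac{\frac{1}{2} \frac{1}{V}}{6} = \frac{1}{12 V}$)
$\frac{W{\left(95 \right)}}{J{\left(12^{2},160 \right)}} = \frac{95}{\frac{1}{12} \frac{1}{12^{2}}} = \frac{95}{\frac{1}{12} \cdot \frac{1}{144}} = 95 \frac{1}{\frac{1}{1728}} = 95 \cdot 1728 = 164160$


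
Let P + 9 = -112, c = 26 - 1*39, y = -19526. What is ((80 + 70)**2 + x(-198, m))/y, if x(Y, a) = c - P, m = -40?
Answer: -11304/9763 ≈ -1.1578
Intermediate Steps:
c = -13 (c = 26 - 39 = -13)
P = -121 (P = -9 - 112 = -121)
x(Y, a) = 108 (x(Y, a) = -13 - 1*(-121) = -13 + 121 = 108)
((80 + 70)**2 + x(-198, m))/y = ((80 + 70)**2 + 108)/(-19526) = (150**2 + 108)*(-1/19526) = (22500 + 108)*(-1/19526) = 22608*(-1/19526) = -11304/9763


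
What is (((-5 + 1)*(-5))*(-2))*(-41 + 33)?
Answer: 320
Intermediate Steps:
(((-5 + 1)*(-5))*(-2))*(-41 + 33) = (-4*(-5)*(-2))*(-8) = (20*(-2))*(-8) = -40*(-8) = 320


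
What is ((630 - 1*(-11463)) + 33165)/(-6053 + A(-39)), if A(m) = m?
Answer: -22629/3046 ≈ -7.4291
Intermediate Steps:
((630 - 1*(-11463)) + 33165)/(-6053 + A(-39)) = ((630 - 1*(-11463)) + 33165)/(-6053 - 39) = ((630 + 11463) + 33165)/(-6092) = (12093 + 33165)*(-1/6092) = 45258*(-1/6092) = -22629/3046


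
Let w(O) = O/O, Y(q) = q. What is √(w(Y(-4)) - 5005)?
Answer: 6*I*√139 ≈ 70.739*I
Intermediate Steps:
w(O) = 1
√(w(Y(-4)) - 5005) = √(1 - 5005) = √(-5004) = 6*I*√139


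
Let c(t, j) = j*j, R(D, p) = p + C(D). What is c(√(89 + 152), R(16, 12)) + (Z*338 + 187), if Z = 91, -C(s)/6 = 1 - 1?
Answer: 31089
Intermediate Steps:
C(s) = 0 (C(s) = -6*(1 - 1) = -6*0 = 0)
R(D, p) = p (R(D, p) = p + 0 = p)
c(t, j) = j²
c(√(89 + 152), R(16, 12)) + (Z*338 + 187) = 12² + (91*338 + 187) = 144 + (30758 + 187) = 144 + 30945 = 31089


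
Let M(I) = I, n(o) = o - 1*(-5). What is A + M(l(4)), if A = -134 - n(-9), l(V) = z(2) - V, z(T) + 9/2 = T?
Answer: -273/2 ≈ -136.50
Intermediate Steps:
n(o) = 5 + o (n(o) = o + 5 = 5 + o)
z(T) = -9/2 + T
l(V) = -5/2 - V (l(V) = (-9/2 + 2) - V = -5/2 - V)
A = -130 (A = -134 - (5 - 9) = -134 - 1*(-4) = -134 + 4 = -130)
A + M(l(4)) = -130 + (-5/2 - 1*4) = -130 + (-5/2 - 4) = -130 - 13/2 = -273/2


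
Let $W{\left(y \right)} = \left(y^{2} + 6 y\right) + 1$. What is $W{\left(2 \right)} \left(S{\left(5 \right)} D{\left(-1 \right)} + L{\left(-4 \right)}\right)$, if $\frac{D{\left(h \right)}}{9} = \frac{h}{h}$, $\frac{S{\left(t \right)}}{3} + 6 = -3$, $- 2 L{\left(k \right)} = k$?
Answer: $-4097$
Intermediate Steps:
$L{\left(k \right)} = - \frac{k}{2}$
$S{\left(t \right)} = -27$ ($S{\left(t \right)} = -18 + 3 \left(-3\right) = -18 - 9 = -27$)
$W{\left(y \right)} = 1 + y^{2} + 6 y$
$D{\left(h \right)} = 9$ ($D{\left(h \right)} = 9 \frac{h}{h} = 9 \cdot 1 = 9$)
$W{\left(2 \right)} \left(S{\left(5 \right)} D{\left(-1 \right)} + L{\left(-4 \right)}\right) = \left(1 + 2^{2} + 6 \cdot 2\right) \left(\left(-27\right) 9 - -2\right) = \left(1 + 4 + 12\right) \left(-243 + 2\right) = 17 \left(-241\right) = -4097$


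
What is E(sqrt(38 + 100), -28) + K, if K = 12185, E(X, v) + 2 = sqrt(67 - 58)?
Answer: 12186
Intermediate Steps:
E(X, v) = 1 (E(X, v) = -2 + sqrt(67 - 58) = -2 + sqrt(9) = -2 + 3 = 1)
E(sqrt(38 + 100), -28) + K = 1 + 12185 = 12186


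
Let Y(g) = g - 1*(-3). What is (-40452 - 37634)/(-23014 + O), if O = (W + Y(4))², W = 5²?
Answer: 39043/10995 ≈ 3.5510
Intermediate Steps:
W = 25
Y(g) = 3 + g (Y(g) = g + 3 = 3 + g)
O = 1024 (O = (25 + (3 + 4))² = (25 + 7)² = 32² = 1024)
(-40452 - 37634)/(-23014 + O) = (-40452 - 37634)/(-23014 + 1024) = -78086/(-21990) = -78086*(-1/21990) = 39043/10995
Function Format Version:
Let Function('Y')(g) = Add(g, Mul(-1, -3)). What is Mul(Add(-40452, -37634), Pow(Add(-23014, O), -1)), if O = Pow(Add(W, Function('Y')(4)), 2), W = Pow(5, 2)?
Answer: Rational(39043, 10995) ≈ 3.5510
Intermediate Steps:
W = 25
Function('Y')(g) = Add(3, g) (Function('Y')(g) = Add(g, 3) = Add(3, g))
O = 1024 (O = Pow(Add(25, Add(3, 4)), 2) = Pow(Add(25, 7), 2) = Pow(32, 2) = 1024)
Mul(Add(-40452, -37634), Pow(Add(-23014, O), -1)) = Mul(Add(-40452, -37634), Pow(Add(-23014, 1024), -1)) = Mul(-78086, Pow(-21990, -1)) = Mul(-78086, Rational(-1, 21990)) = Rational(39043, 10995)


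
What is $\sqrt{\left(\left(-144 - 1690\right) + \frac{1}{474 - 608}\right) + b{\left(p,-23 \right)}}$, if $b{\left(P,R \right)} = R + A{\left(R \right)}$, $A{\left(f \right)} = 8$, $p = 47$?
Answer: $\frac{i \sqrt{33200778}}{134} \approx 43.0 i$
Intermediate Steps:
$b{\left(P,R \right)} = 8 + R$ ($b{\left(P,R \right)} = R + 8 = 8 + R$)
$\sqrt{\left(\left(-144 - 1690\right) + \frac{1}{474 - 608}\right) + b{\left(p,-23 \right)}} = \sqrt{\left(\left(-144 - 1690\right) + \frac{1}{474 - 608}\right) + \left(8 - 23\right)} = \sqrt{\left(-1834 + \frac{1}{-134}\right) - 15} = \sqrt{\left(-1834 - \frac{1}{134}\right) - 15} = \sqrt{- \frac{245757}{134} - 15} = \sqrt{- \frac{247767}{134}} = \frac{i \sqrt{33200778}}{134}$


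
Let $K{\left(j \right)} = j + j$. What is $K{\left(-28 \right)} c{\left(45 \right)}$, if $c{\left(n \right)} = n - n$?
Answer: $0$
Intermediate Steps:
$K{\left(j \right)} = 2 j$
$c{\left(n \right)} = 0$
$K{\left(-28 \right)} c{\left(45 \right)} = 2 \left(-28\right) 0 = \left(-56\right) 0 = 0$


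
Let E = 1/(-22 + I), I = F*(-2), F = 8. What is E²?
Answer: 1/1444 ≈ 0.00069252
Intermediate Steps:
I = -16 (I = 8*(-2) = -16)
E = -1/38 (E = 1/(-22 - 16) = 1/(-38) = -1/38 ≈ -0.026316)
E² = (-1/38)² = 1/1444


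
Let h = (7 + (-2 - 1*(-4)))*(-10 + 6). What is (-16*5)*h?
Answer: 2880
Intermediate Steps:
h = -36 (h = (7 + (-2 + 4))*(-4) = (7 + 2)*(-4) = 9*(-4) = -36)
(-16*5)*h = -16*5*(-36) = -80*(-36) = 2880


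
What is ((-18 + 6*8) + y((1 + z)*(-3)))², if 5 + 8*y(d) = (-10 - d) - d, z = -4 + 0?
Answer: 42849/64 ≈ 669.52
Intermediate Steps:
z = -4
y(d) = -15/8 - d/4 (y(d) = -5/8 + ((-10 - d) - d)/8 = -5/8 + (-10 - 2*d)/8 = -5/8 + (-5/4 - d/4) = -15/8 - d/4)
((-18 + 6*8) + y((1 + z)*(-3)))² = ((-18 + 6*8) + (-15/8 - (1 - 4)*(-3)/4))² = ((-18 + 48) + (-15/8 - (-3)*(-3)/4))² = (30 + (-15/8 - ¼*9))² = (30 + (-15/8 - 9/4))² = (30 - 33/8)² = (207/8)² = 42849/64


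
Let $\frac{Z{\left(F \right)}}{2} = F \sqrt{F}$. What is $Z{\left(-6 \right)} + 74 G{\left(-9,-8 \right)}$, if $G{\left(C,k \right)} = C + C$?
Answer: $-1332 - 12 i \sqrt{6} \approx -1332.0 - 29.394 i$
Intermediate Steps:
$Z{\left(F \right)} = 2 F^{\frac{3}{2}}$ ($Z{\left(F \right)} = 2 F \sqrt{F} = 2 F^{\frac{3}{2}}$)
$G{\left(C,k \right)} = 2 C$
$Z{\left(-6 \right)} + 74 G{\left(-9,-8 \right)} = 2 \left(-6\right)^{\frac{3}{2}} + 74 \cdot 2 \left(-9\right) = 2 \left(- 6 i \sqrt{6}\right) + 74 \left(-18\right) = - 12 i \sqrt{6} - 1332 = -1332 - 12 i \sqrt{6}$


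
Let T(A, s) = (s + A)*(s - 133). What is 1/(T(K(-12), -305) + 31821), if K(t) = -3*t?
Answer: 1/149643 ≈ 6.6826e-6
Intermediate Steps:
T(A, s) = (-133 + s)*(A + s) (T(A, s) = (A + s)*(-133 + s) = (-133 + s)*(A + s))
1/(T(K(-12), -305) + 31821) = 1/(((-305)**2 - (-399)*(-12) - 133*(-305) - 3*(-12)*(-305)) + 31821) = 1/((93025 - 133*36 + 40565 + 36*(-305)) + 31821) = 1/((93025 - 4788 + 40565 - 10980) + 31821) = 1/(117822 + 31821) = 1/149643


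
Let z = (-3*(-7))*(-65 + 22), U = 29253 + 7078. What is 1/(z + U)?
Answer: 1/35428 ≈ 2.8226e-5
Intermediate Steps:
U = 36331
z = -903 (z = 21*(-43) = -903)
1/(z + U) = 1/(-903 + 36331) = 1/35428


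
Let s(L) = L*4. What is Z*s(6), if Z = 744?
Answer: 17856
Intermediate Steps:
s(L) = 4*L
Z*s(6) = 744*(4*6) = 744*24 = 17856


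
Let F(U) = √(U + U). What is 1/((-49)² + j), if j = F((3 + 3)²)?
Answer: 2401/5764729 - 6*√2/5764729 ≈ 0.00041503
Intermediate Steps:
F(U) = √2*√U (F(U) = √(2*U) = √2*√U)
j = 6*√2 (j = √2*√((3 + 3)²) = √2*√(6²) = √2*√36 = √2*6 = 6*√2 ≈ 8.4853)
1/((-49)² + j) = 1/((-49)² + 6*√2) = 1/(2401 + 6*√2)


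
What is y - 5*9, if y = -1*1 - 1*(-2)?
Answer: -44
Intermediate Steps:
y = 1 (y = -1 + 2 = 1)
y - 5*9 = 1 - 5*9 = 1 - 45 = -44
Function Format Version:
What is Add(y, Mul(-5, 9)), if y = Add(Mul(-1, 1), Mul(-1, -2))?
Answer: -44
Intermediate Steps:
y = 1 (y = Add(-1, 2) = 1)
Add(y, Mul(-5, 9)) = Add(1, Mul(-5, 9)) = Add(1, -45) = -44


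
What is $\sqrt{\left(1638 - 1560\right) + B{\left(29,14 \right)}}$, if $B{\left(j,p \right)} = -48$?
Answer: $\sqrt{30} \approx 5.4772$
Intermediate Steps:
$\sqrt{\left(1638 - 1560\right) + B{\left(29,14 \right)}} = \sqrt{\left(1638 - 1560\right) - 48} = \sqrt{78 - 48} = \sqrt{30}$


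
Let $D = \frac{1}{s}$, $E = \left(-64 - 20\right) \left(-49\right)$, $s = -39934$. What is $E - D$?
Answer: $\frac{164368345}{39934} \approx 4116.0$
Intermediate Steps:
$E = 4116$ ($E = \left(-84\right) \left(-49\right) = 4116$)
$D = - \frac{1}{39934}$ ($D = \frac{1}{-39934} = - \frac{1}{39934} \approx -2.5041 \cdot 10^{-5}$)
$E - D = 4116 - - \frac{1}{39934} = 4116 + \frac{1}{39934} = \frac{164368345}{39934}$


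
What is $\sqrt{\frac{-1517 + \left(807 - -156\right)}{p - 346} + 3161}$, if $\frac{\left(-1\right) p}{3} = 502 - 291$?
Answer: $\frac{\sqrt{3030174367}}{979} \approx 56.228$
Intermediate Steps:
$p = -633$ ($p = - 3 \left(502 - 291\right) = \left(-3\right) 211 = -633$)
$\sqrt{\frac{-1517 + \left(807 - -156\right)}{p - 346} + 3161} = \sqrt{\frac{-1517 + \left(807 - -156\right)}{-633 - 346} + 3161} = \sqrt{\frac{-1517 + \left(807 + 156\right)}{-979} + 3161} = \sqrt{\left(-1517 + 963\right) \left(- \frac{1}{979}\right) + 3161} = \sqrt{\left(-554\right) \left(- \frac{1}{979}\right) + 3161} = \sqrt{\frac{554}{979} + 3161} = \sqrt{\frac{3095173}{979}} = \frac{\sqrt{3030174367}}{979}$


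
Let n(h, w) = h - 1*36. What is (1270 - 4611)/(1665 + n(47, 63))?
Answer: -3341/1676 ≈ -1.9934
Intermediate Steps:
n(h, w) = -36 + h (n(h, w) = h - 36 = -36 + h)
(1270 - 4611)/(1665 + n(47, 63)) = (1270 - 4611)/(1665 + (-36 + 47)) = -3341/(1665 + 11) = -3341/1676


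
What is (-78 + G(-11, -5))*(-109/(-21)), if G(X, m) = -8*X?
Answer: 1090/21 ≈ 51.905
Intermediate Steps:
(-78 + G(-11, -5))*(-109/(-21)) = (-78 - 8*(-11))*(-109/(-21)) = (-78 + 88)*(-109*(-1/21)) = 10*(109/21) = 1090/21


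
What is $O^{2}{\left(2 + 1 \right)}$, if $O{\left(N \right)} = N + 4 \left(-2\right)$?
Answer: $25$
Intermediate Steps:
$O{\left(N \right)} = -8 + N$ ($O{\left(N \right)} = N - 8 = -8 + N$)
$O^{2}{\left(2 + 1 \right)} = \left(-8 + \left(2 + 1\right)\right)^{2} = \left(-8 + 3\right)^{2} = \left(-5\right)^{2} = 25$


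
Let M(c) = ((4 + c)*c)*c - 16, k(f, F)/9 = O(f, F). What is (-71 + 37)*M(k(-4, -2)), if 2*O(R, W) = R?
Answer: 154768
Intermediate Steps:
O(R, W) = R/2
k(f, F) = 9*f/2 (k(f, F) = 9*(f/2) = 9*f/2)
M(c) = -16 + c²*(4 + c) (M(c) = (c*(4 + c))*c - 16 = c²*(4 + c) - 16 = -16 + c²*(4 + c))
(-71 + 37)*M(k(-4, -2)) = (-71 + 37)*(-16 + ((9/2)*(-4))³ + 4*((9/2)*(-4))²) = -34*(-16 + (-18)³ + 4*(-18)²) = -34*(-16 - 5832 + 4*324) = -34*(-16 - 5832 + 1296) = -34*(-4552) = 154768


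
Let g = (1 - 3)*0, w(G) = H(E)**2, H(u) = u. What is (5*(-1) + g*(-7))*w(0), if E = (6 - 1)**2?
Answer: -3125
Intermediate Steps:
E = 25 (E = 5**2 = 25)
w(G) = 625 (w(G) = 25**2 = 625)
g = 0 (g = -2*0 = 0)
(5*(-1) + g*(-7))*w(0) = (5*(-1) + 0*(-7))*625 = (-5 + 0)*625 = -5*625 = -3125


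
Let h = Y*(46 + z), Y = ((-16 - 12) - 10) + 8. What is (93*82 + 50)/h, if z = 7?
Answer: -3838/795 ≈ -4.8277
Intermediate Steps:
Y = -30 (Y = (-28 - 10) + 8 = -38 + 8 = -30)
h = -1590 (h = -30*(46 + 7) = -30*53 = -1590)
(93*82 + 50)/h = (93*82 + 50)/(-1590) = (7626 + 50)*(-1/1590) = 7676*(-1/1590) = -3838/795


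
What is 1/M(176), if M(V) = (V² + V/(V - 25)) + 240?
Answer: 151/4713792 ≈ 3.2034e-5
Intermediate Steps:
M(V) = 240 + V² + V/(-25 + V) (M(V) = (V² + V/(-25 + V)) + 240 = 240 + V² + V/(-25 + V))
1/M(176) = 1/((-6000 + 176³ - 25*176² + 241*176)/(-25 + 176)) = 1/((-6000 + 5451776 - 25*30976 + 42416)/151) = 1/((-6000 + 5451776 - 774400 + 42416)/151) = 1/((1/151)*4713792) = 1/(4713792/151) = 151/4713792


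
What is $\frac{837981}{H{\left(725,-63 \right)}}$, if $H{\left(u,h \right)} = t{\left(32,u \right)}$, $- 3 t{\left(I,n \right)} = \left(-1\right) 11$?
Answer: $\frac{2513943}{11} \approx 2.2854 \cdot 10^{5}$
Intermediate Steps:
$t{\left(I,n \right)} = \frac{11}{3}$ ($t{\left(I,n \right)} = - \frac{\left(-1\right) 11}{3} = \left(- \frac{1}{3}\right) \left(-11\right) = \frac{11}{3}$)
$H{\left(u,h \right)} = \frac{11}{3}$
$\frac{837981}{H{\left(725,-63 \right)}} = \frac{837981}{\frac{11}{3}} = 837981 \cdot \frac{3}{11} = \frac{2513943}{11}$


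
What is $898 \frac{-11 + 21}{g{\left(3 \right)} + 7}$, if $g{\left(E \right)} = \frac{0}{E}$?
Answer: $\frac{8980}{7} \approx 1282.9$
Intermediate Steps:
$g{\left(E \right)} = 0$
$898 \frac{-11 + 21}{g{\left(3 \right)} + 7} = 898 \frac{-11 + 21}{0 + 7} = 898 \cdot \frac{10}{7} = \frac{8980}{7}$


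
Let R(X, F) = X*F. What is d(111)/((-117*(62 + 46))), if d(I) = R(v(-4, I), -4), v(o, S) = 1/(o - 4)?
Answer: -1/25272 ≈ -3.9569e-5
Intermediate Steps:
v(o, S) = 1/(-4 + o)
R(X, F) = F*X
d(I) = ½ (d(I) = -4/(-4 - 4) = -4/(-8) = -4*(-⅛) = ½)
d(111)/((-117*(62 + 46))) = 1/(2*((-117*(62 + 46)))) = 1/(2*((-117*108))) = (½)/(-12636) = (½)*(-1/12636) = -1/25272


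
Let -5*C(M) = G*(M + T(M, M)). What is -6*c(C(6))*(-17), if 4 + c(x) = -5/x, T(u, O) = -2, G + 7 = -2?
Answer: -2873/6 ≈ -478.83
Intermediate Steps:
G = -9 (G = -7 - 2 = -9)
C(M) = -18/5 + 9*M/5 (C(M) = -(-9)*(M - 2)/5 = -(-9)*(-2 + M)/5 = -(18 - 9*M)/5 = -18/5 + 9*M/5)
c(x) = -4 - 5/x
-6*c(C(6))*(-17) = -6*(-4 - 5/(-18/5 + (9/5)*6))*(-17) = -6*(-4 - 5/(-18/5 + 54/5))*(-17) = -6*(-4 - 5/36/5)*(-17) = -6*(-4 - 5*5/36)*(-17) = -6*(-4 - 25/36)*(-17) = -6*(-169/36)*(-17) = (169/6)*(-17) = -2873/6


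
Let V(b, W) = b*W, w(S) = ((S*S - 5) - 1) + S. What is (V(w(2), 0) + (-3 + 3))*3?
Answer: 0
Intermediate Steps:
w(S) = -6 + S + S² (w(S) = ((S² - 5) - 1) + S = ((-5 + S²) - 1) + S = (-6 + S²) + S = -6 + S + S²)
V(b, W) = W*b
(V(w(2), 0) + (-3 + 3))*3 = (0*(-6 + 2 + 2²) + (-3 + 3))*3 = (0*(-6 + 2 + 4) + 0)*3 = (0*0 + 0)*3 = (0 + 0)*3 = 0*3 = 0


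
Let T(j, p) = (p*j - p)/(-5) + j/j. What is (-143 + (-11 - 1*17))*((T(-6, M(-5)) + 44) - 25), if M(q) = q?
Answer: -2223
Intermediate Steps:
T(j, p) = 1 + p/5 - j*p/5 (T(j, p) = (j*p - p)*(-⅕) + 1 = (-p + j*p)*(-⅕) + 1 = (p/5 - j*p/5) + 1 = 1 + p/5 - j*p/5)
(-143 + (-11 - 1*17))*((T(-6, M(-5)) + 44) - 25) = (-143 + (-11 - 1*17))*(((1 + (⅕)*(-5) - ⅕*(-6)*(-5)) + 44) - 25) = (-143 + (-11 - 17))*(((1 - 1 - 6) + 44) - 25) = (-143 - 28)*((-6 + 44) - 25) = -171*(38 - 25) = -171*13 = -2223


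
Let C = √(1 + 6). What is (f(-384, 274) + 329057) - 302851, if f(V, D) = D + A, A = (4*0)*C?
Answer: 26480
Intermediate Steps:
C = √7 ≈ 2.6458
A = 0 (A = (4*0)*√7 = 0*√7 = 0)
f(V, D) = D (f(V, D) = D + 0 = D)
(f(-384, 274) + 329057) - 302851 = (274 + 329057) - 302851 = 329331 - 302851 = 26480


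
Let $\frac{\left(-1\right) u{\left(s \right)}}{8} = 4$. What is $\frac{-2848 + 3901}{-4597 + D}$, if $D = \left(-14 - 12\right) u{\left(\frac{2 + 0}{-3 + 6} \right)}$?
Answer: $- \frac{351}{1255} \approx -0.27968$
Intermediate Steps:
$u{\left(s \right)} = -32$ ($u{\left(s \right)} = \left(-8\right) 4 = -32$)
$D = 832$ ($D = \left(-14 - 12\right) \left(-32\right) = \left(-26\right) \left(-32\right) = 832$)
$\frac{-2848 + 3901}{-4597 + D} = \frac{-2848 + 3901}{-4597 + 832} = \frac{1053}{-3765} = 1053 \left(- \frac{1}{3765}\right) = - \frac{351}{1255}$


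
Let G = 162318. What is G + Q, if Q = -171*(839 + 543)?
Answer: -74004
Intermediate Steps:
Q = -236322 (Q = -171*1382 = -236322)
G + Q = 162318 - 236322 = -74004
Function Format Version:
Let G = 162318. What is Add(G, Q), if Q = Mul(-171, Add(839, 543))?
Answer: -74004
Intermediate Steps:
Q = -236322 (Q = Mul(-171, 1382) = -236322)
Add(G, Q) = Add(162318, -236322) = -74004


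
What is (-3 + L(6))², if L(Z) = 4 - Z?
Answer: 25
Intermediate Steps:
(-3 + L(6))² = (-3 + (4 - 1*6))² = (-3 + (4 - 6))² = (-3 - 2)² = (-5)² = 25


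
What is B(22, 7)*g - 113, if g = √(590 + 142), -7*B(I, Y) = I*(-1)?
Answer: -113 + 44*√183/7 ≈ -27.968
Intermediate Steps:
B(I, Y) = I/7 (B(I, Y) = -I*(-1)/7 = -(-1)*I/7 = I/7)
g = 2*√183 (g = √732 = 2*√183 ≈ 27.056)
B(22, 7)*g - 113 = ((⅐)*22)*(2*√183) - 113 = 22*(2*√183)/7 - 113 = 44*√183/7 - 113 = -113 + 44*√183/7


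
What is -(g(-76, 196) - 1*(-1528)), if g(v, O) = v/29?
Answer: -44236/29 ≈ -1525.4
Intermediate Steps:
g(v, O) = v/29 (g(v, O) = v*(1/29) = v/29)
-(g(-76, 196) - 1*(-1528)) = -((1/29)*(-76) - 1*(-1528)) = -(-76/29 + 1528) = -1*44236/29 = -44236/29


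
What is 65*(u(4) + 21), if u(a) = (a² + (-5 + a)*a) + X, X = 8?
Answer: 2665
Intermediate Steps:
u(a) = 8 + a² + a*(-5 + a) (u(a) = (a² + (-5 + a)*a) + 8 = (a² + a*(-5 + a)) + 8 = 8 + a² + a*(-5 + a))
65*(u(4) + 21) = 65*((8 - 5*4 + 2*4²) + 21) = 65*((8 - 20 + 2*16) + 21) = 65*((8 - 20 + 32) + 21) = 65*(20 + 21) = 65*41 = 2665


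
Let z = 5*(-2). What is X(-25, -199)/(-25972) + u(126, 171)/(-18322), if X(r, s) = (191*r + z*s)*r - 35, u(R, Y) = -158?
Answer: -317731101/118964746 ≈ -2.6708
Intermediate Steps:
z = -10
X(r, s) = -35 + r*(-10*s + 191*r) (X(r, s) = (191*r - 10*s)*r - 35 = (-10*s + 191*r)*r - 35 = r*(-10*s + 191*r) - 35 = -35 + r*(-10*s + 191*r))
X(-25, -199)/(-25972) + u(126, 171)/(-18322) = (-35 + 191*(-25)² - 10*(-25)*(-199))/(-25972) - 158/(-18322) = (-35 + 191*625 - 49750)*(-1/25972) - 158*(-1/18322) = (-35 + 119375 - 49750)*(-1/25972) + 79/9161 = 69590*(-1/25972) + 79/9161 = -34795/12986 + 79/9161 = -317731101/118964746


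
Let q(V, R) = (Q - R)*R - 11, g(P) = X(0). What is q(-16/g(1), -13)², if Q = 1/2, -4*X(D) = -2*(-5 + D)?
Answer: 139129/4 ≈ 34782.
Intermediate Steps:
X(D) = -5/2 + D/2 (X(D) = -(-1)*(-5 + D)/2 = -(10 - 2*D)/4 = -5/2 + D/2)
g(P) = -5/2 (g(P) = -5/2 + (½)*0 = -5/2 + 0 = -5/2)
Q = ½ ≈ 0.50000
q(V, R) = -11 + R*(½ - R) (q(V, R) = (½ - R)*R - 11 = R*(½ - R) - 11 = -11 + R*(½ - R))
q(-16/g(1), -13)² = (-11 + (½)*(-13) - 1*(-13)²)² = (-11 - 13/2 - 1*169)² = (-11 - 13/2 - 169)² = (-373/2)² = 139129/4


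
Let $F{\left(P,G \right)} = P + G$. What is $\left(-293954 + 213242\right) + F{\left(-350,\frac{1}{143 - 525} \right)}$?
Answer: $- \frac{30965685}{382} \approx -81062.0$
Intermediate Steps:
$F{\left(P,G \right)} = G + P$
$\left(-293954 + 213242\right) + F{\left(-350,\frac{1}{143 - 525} \right)} = \left(-293954 + 213242\right) - \left(350 - \frac{1}{143 - 525}\right) = -80712 - \left(350 - \frac{1}{-382}\right) = -80712 - \frac{133701}{382} = - \frac{30965685}{382}$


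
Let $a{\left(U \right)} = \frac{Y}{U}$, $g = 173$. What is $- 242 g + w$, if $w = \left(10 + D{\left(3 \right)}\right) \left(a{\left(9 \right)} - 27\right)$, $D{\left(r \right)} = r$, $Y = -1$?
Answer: $- \frac{379966}{9} \approx -42218.0$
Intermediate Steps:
$a{\left(U \right)} = - \frac{1}{U}$
$w = - \frac{3172}{9}$ ($w = \left(10 + 3\right) \left(- \frac{1}{9} - 27\right) = 13 \left(\left(-1\right) \frac{1}{9} - 27\right) = 13 \left(- \frac{1}{9} - 27\right) = 13 \left(- \frac{244}{9}\right) = - \frac{3172}{9} \approx -352.44$)
$- 242 g + w = \left(-242\right) 173 - \frac{3172}{9} = -41866 - \frac{3172}{9} = - \frac{379966}{9}$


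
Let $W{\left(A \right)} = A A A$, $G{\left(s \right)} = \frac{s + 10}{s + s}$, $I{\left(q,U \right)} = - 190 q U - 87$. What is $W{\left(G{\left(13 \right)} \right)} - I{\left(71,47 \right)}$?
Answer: $\frac{11145252559}{17576} \approx 6.3412 \cdot 10^{5}$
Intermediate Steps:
$I{\left(q,U \right)} = -87 - 190 U q$ ($I{\left(q,U \right)} = - 190 U q - 87 = -87 - 190 U q$)
$G{\left(s \right)} = \frac{10 + s}{2 s}$
$W{\left(A \right)} = A^{3}$ ($W{\left(A \right)} = A^{2} A = A^{3}$)
$W{\left(G{\left(13 \right)} \right)} - I{\left(71,47 \right)} = \left(\frac{10 + 13}{2 \cdot 13}\right)^{3} - \left(-87 - 8930 \cdot 71\right) = \left(\frac{1}{2} \cdot \frac{1}{13} \cdot 23\right)^{3} - \left(-87 - 634030\right) = \left(\frac{23}{26}\right)^{3} - -634117 = \frac{12167}{17576} + 634117 = \frac{11145252559}{17576}$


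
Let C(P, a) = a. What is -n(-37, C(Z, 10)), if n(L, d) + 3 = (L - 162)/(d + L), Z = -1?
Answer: -118/27 ≈ -4.3704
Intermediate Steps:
n(L, d) = -3 + (-162 + L)/(L + d) (n(L, d) = -3 + (L - 162)/(d + L) = -3 + (-162 + L)/(L + d))
-n(-37, C(Z, 10)) = -(-162 - 3*10 - 2*(-37))/(-37 + 10) = -(-162 - 30 + 74)/(-27) = -(-1)*(-118)/27 = -1*118/27 = -118/27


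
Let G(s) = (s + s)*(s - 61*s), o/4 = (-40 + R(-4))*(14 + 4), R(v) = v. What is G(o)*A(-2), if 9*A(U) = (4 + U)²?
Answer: -535265280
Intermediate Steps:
o = -3168 (o = 4*((-40 - 4)*(14 + 4)) = 4*(-44*18) = 4*(-792) = -3168)
A(U) = (4 + U)²/9
G(s) = -120*s² (G(s) = (2*s)*(-60*s) = -120*s²)
G(o)*A(-2) = (-120*(-3168)²)*((4 - 2)²/9) = (-120*10036224)*((⅑)*2²) = -133816320*4 = -1204346880*4/9 = -535265280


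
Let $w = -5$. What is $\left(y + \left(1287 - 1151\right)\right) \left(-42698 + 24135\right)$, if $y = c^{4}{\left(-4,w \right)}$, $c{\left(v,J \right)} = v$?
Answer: $-7276696$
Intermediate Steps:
$y = 256$ ($y = \left(-4\right)^{4} = 256$)
$\left(y + \left(1287 - 1151\right)\right) \left(-42698 + 24135\right) = \left(256 + \left(1287 - 1151\right)\right) \left(-42698 + 24135\right) = \left(256 + \left(1287 - 1151\right)\right) \left(-18563\right) = \left(256 + 136\right) \left(-18563\right) = 392 \left(-18563\right) = -7276696$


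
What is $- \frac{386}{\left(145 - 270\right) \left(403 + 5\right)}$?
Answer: $\frac{193}{25500} \approx 0.0075686$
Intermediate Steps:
$- \frac{386}{\left(145 - 270\right) \left(403 + 5\right)} = - \frac{386}{\left(-125\right) 408} = - \frac{386}{-51000} = \left(-386\right) \left(- \frac{1}{51000}\right) = \frac{193}{25500}$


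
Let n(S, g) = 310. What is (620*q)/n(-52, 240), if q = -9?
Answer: -18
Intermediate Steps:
(620*q)/n(-52, 240) = (620*(-9))/310 = -5580*1/310 = -18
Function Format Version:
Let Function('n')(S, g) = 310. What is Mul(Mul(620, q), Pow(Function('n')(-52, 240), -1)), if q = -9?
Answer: -18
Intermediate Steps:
Mul(Mul(620, q), Pow(Function('n')(-52, 240), -1)) = Mul(Mul(620, -9), Pow(310, -1)) = Mul(-5580, Rational(1, 310)) = -18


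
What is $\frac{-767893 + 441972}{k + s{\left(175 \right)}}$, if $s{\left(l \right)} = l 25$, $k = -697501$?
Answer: $\frac{325921}{693126} \approx 0.47022$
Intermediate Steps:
$s{\left(l \right)} = 25 l$
$\frac{-767893 + 441972}{k + s{\left(175 \right)}} = \frac{-767893 + 441972}{-697501 + 25 \cdot 175} = - \frac{325921}{-697501 + 4375} = - \frac{325921}{-693126} = \left(-325921\right) \left(- \frac{1}{693126}\right) = \frac{325921}{693126}$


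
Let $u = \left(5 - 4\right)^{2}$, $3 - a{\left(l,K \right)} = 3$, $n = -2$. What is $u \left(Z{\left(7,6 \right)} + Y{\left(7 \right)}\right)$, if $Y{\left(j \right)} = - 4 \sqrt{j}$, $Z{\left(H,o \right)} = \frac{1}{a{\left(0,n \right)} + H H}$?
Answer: $\frac{1}{49} - 4 \sqrt{7} \approx -10.563$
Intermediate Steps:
$a{\left(l,K \right)} = 0$ ($a{\left(l,K \right)} = 3 - 3 = 0$)
$Z{\left(H,o \right)} = \frac{1}{H^{2}}$ ($Z{\left(H,o \right)} = \frac{1}{0 + H H} = \frac{1}{0 + H^{2}} = \frac{1}{H^{2}}$)
$u = 1$ ($u = 1^{2} = 1$)
$u \left(Z{\left(7,6 \right)} + Y{\left(7 \right)}\right) = 1 \left(\frac{1}{49} - 4 \sqrt{7}\right) = \frac{1}{49} - 4 \sqrt{7}$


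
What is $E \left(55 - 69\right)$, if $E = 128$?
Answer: $-1792$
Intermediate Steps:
$E \left(55 - 69\right) = 128 \left(55 - 69\right) = 128 \left(-14\right) = -1792$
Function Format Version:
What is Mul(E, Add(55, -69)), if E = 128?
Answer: -1792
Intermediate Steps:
Mul(E, Add(55, -69)) = Mul(128, Add(55, -69)) = Mul(128, -14) = -1792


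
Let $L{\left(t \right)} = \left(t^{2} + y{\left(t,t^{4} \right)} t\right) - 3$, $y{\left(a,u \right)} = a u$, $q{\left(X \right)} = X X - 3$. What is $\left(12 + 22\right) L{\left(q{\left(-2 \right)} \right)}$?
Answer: $-34$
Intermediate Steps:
$q{\left(X \right)} = -3 + X^{2}$ ($q{\left(X \right)} = X^{2} - 3 = -3 + X^{2}$)
$L{\left(t \right)} = -3 + t^{2} + t^{6}$ ($L{\left(t \right)} = \left(t^{2} + t t^{4} t\right) - 3 = \left(t^{2} + t^{5} t\right) - 3 = \left(t^{2} + t^{6}\right) - 3 = -3 + t^{2} + t^{6}$)
$\left(12 + 22\right) L{\left(q{\left(-2 \right)} \right)} = \left(12 + 22\right) \left(-3 + \left(-3 + \left(-2\right)^{2}\right)^{2} + \left(-3 + \left(-2\right)^{2}\right)^{6}\right) = 34 \left(-3 + \left(-3 + 4\right)^{2} + \left(-3 + 4\right)^{6}\right) = 34 \left(-3 + 1^{2} + 1^{6}\right) = 34 \left(-3 + 1 + 1\right) = 34 \left(-1\right) = -34$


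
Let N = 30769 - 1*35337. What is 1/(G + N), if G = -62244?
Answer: -1/66812 ≈ -1.4967e-5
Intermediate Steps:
N = -4568 (N = 30769 - 35337 = -4568)
1/(G + N) = 1/(-62244 - 4568) = 1/(-66812) = -1/66812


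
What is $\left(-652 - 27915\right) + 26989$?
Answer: $-1578$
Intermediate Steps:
$\left(-652 - 27915\right) + 26989 = -28567 + 26989 = -1578$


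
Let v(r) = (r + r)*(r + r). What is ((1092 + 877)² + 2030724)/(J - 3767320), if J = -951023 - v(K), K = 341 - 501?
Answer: -5907685/4820743 ≈ -1.2255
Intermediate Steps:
K = -160
v(r) = 4*r² (v(r) = (2*r)*(2*r) = 4*r²)
J = -1053423 (J = -951023 - 4*(-160)² = -951023 - 4*25600 = -951023 - 1*102400 = -951023 - 102400 = -1053423)
((1092 + 877)² + 2030724)/(J - 3767320) = ((1092 + 877)² + 2030724)/(-1053423 - 3767320) = (1969² + 2030724)/(-4820743) = (3876961 + 2030724)*(-1/4820743) = 5907685*(-1/4820743) = -5907685/4820743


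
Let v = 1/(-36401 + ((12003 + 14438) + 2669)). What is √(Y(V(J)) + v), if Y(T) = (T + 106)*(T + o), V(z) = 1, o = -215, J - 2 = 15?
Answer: I*√1217227484829/7291 ≈ 151.32*I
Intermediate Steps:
J = 17 (J = 2 + 15 = 17)
Y(T) = (-215 + T)*(106 + T) (Y(T) = (T + 106)*(T - 215) = (106 + T)*(-215 + T) = (-215 + T)*(106 + T))
v = -1/7291 (v = 1/(-36401 + (26441 + 2669)) = 1/(-36401 + 29110) = 1/(-7291) = -1/7291 ≈ -0.00013716)
√(Y(V(J)) + v) = √((-22790 + 1² - 109*1) - 1/7291) = √((-22790 + 1 - 109) - 1/7291) = √(-22898 - 1/7291) = √(-166949319/7291) = I*√1217227484829/7291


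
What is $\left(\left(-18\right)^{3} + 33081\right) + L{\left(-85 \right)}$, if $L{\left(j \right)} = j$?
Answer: $27164$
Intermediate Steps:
$\left(\left(-18\right)^{3} + 33081\right) + L{\left(-85 \right)} = \left(\left(-18\right)^{3} + 33081\right) - 85 = \left(-5832 + 33081\right) - 85 = 27249 - 85 = 27164$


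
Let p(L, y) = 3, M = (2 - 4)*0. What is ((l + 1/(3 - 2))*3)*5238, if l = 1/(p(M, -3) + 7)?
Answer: 86427/5 ≈ 17285.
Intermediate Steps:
M = 0 (M = -2*0 = 0)
l = ⅒ (l = 1/(3 + 7) = 1/10 = ⅒ ≈ 0.10000)
((l + 1/(3 - 2))*3)*5238 = ((⅒ + 1/(3 - 2))*3)*5238 = ((⅒ + 1/1)*3)*5238 = ((⅒ + 1)*3)*5238 = ((11/10)*3)*5238 = (33/10)*5238 = 86427/5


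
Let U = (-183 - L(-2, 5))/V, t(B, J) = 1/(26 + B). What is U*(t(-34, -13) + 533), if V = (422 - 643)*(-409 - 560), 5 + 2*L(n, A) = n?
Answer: -510139/1142128 ≈ -0.44666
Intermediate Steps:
L(n, A) = -5/2 + n/2
V = 214149 (V = -221*(-969) = 214149)
U = -359/428298 (U = (-183 - (-5/2 + (½)*(-2)))/214149 = (-183 - (-5/2 - 1))*(1/214149) = (-183 - 1*(-7/2))*(1/214149) = (-183 + 7/2)*(1/214149) = -359/2*1/214149 = -359/428298 ≈ -0.00083820)
U*(t(-34, -13) + 533) = -359*(1/(26 - 34) + 533)/428298 = -359*(1/(-8) + 533)/428298 = -359*(-⅛ + 533)/428298 = -359/428298*4263/8 = -510139/1142128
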